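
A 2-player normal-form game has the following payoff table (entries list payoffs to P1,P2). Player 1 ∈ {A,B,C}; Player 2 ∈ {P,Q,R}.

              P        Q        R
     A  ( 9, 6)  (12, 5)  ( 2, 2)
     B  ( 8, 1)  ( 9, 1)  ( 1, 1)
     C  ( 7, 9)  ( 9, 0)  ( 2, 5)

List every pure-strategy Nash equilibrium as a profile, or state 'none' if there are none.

NE set: (A,P)

(A,P): NE
(A,Q): not NE [P2→P gives 6>5]
(A,R): not NE [P2→P gives 6>2]
(B,P): not NE [P1→A gives 9>8]
(B,Q): not NE [P1→A gives 12>9]
(B,R): not NE [P1→C gives 2>1]
(C,P): not NE [P1→A gives 9>7]
(C,Q): not NE [P1→A gives 12>9; P2→P gives 9>0]
(C,R): not NE [P2→P gives 9>5]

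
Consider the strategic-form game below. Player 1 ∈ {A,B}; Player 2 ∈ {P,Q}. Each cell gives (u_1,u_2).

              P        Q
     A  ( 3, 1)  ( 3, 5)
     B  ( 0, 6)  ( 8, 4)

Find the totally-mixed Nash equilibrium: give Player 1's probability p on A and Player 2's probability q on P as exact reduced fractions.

P1 indiff ⇒ q·3+(1-q)·3 = q·0+(1-q)·8 ⇒ q(3) = (1-q)(5) ⇒ q = 5/8
P2 indiff ⇒ p·1+(1-p)·6 = p·5+(1-p)·4 ⇒ p(-4) = (1-p)(-2) ⇒ p = 1/3

p=1/3, q=5/8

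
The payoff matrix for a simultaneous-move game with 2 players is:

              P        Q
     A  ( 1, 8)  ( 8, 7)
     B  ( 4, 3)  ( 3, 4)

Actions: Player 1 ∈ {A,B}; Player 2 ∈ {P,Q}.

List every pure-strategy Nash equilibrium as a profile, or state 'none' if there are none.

(A,P): not NE [P1→B gives 4>1]
(A,Q): not NE [P2→P gives 8>7]
(B,P): not NE [P2→Q gives 4>3]
(B,Q): not NE [P1→A gives 8>3]

Equilibria: none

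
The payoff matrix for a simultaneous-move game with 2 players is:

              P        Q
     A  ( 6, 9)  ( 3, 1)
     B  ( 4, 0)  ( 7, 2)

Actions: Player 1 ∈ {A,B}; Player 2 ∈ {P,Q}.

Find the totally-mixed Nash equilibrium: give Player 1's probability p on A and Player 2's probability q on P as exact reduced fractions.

P1 indiff ⇒ q·6+(1-q)·3 = q·4+(1-q)·7 ⇒ q(2) = (1-q)(4) ⇒ q = 2/3
P2 indiff ⇒ p·9+(1-p)·0 = p·1+(1-p)·2 ⇒ p(8) = (1-p)(2) ⇒ p = 1/5

(p,q) = (1/5, 2/3)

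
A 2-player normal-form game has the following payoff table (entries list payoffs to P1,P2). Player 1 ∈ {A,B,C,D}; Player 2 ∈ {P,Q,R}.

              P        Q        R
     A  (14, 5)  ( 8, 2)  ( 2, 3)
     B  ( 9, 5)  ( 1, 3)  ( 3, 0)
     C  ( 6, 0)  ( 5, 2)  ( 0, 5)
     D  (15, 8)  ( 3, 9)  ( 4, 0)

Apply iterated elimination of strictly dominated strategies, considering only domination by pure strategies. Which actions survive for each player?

IESDS → P1:{A,D} P2:{P,Q}

P1 drop B (D beats it: P:15>9 Q:3>1 R:4>3)
P1 drop C (A beats it: P:14>6 Q:8>5 R:2>0)
P2 drop R (P beats it: A:5>3 D:8>0)
P1→{A,D} P2→{P,Q}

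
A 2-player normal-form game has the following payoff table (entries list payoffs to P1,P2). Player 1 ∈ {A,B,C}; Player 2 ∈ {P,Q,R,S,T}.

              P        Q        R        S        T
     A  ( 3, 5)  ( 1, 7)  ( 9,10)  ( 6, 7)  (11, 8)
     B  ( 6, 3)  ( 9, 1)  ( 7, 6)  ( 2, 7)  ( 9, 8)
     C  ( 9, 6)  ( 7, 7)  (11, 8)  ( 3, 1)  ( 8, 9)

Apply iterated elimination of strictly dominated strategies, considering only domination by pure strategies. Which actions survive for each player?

P2 drop P (R beats it: A:10>5 B:6>3 C:8>6)
P2 drop Q (R beats it: A:10>7 B:6>1 C:8>7)
P1 drop B (A beats it: R:9>7 S:6>2 T:11>9)
P2 drop S (R beats it: A:10>7 C:8>1)
P1→{A,C} P2→{R,T}

IESDS → P1:{A,C} P2:{R,T}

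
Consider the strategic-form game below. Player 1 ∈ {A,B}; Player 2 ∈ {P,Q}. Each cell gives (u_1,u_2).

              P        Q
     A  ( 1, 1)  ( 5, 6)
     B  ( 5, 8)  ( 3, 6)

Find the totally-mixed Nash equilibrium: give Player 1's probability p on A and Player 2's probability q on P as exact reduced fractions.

P1 indiff ⇒ q·1+(1-q)·5 = q·5+(1-q)·3 ⇒ q(-4) = (1-q)(-2) ⇒ q = 1/3
P2 indiff ⇒ p·1+(1-p)·8 = p·6+(1-p)·6 ⇒ p(-5) = (1-p)(-2) ⇒ p = 2/7

(p,q) = (2/7, 1/3)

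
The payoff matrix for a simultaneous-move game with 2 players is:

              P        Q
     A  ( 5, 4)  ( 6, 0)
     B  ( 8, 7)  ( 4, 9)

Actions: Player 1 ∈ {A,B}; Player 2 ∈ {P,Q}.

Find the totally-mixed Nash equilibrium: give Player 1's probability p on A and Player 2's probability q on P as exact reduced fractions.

P1 indiff ⇒ q·5+(1-q)·6 = q·8+(1-q)·4 ⇒ q(-3) = (1-q)(-2) ⇒ q = 2/5
P2 indiff ⇒ p·4+(1-p)·7 = p·0+(1-p)·9 ⇒ p(4) = (1-p)(2) ⇒ p = 1/3

(p,q) = (1/3, 2/5)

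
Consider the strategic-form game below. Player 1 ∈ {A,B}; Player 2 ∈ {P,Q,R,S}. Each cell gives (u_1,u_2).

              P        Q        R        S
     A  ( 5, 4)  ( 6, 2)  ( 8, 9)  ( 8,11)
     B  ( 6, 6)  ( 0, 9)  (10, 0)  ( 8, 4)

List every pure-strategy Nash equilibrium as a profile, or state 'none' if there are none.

Nash profiles: (A,S)

(A,P): not NE [P1→B gives 6>5; P2→S gives 11>4]
(A,Q): not NE [P2→S gives 11>2]
(A,R): not NE [P1→B gives 10>8; P2→S gives 11>9]
(A,S): NE
(B,P): not NE [P2→Q gives 9>6]
(B,Q): not NE [P1→A gives 6>0]
(B,R): not NE [P2→Q gives 9>0]
(B,S): not NE [P2→Q gives 9>4]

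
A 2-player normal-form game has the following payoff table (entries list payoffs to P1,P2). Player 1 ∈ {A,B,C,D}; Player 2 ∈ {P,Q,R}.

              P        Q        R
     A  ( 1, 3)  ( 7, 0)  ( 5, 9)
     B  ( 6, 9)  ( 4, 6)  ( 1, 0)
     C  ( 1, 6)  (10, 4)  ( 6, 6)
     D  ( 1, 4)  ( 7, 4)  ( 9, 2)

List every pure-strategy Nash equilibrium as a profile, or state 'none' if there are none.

NE set: (B,P)

(A,P): not NE [P1→B gives 6>1; P2→R gives 9>3]
(A,Q): not NE [P1→C gives 10>7; P2→R gives 9>0]
(A,R): not NE [P1→D gives 9>5]
(B,P): NE
(B,Q): not NE [P1→C gives 10>4; P2→P gives 9>6]
(B,R): not NE [P1→D gives 9>1; P2→P gives 9>0]
(C,P): not NE [P1→B gives 6>1]
(C,Q): not NE [P2→R gives 6>4]
(C,R): not NE [P1→D gives 9>6]
(D,P): not NE [P1→B gives 6>1]
(D,Q): not NE [P1→C gives 10>7]
(D,R): not NE [P2→Q gives 4>2]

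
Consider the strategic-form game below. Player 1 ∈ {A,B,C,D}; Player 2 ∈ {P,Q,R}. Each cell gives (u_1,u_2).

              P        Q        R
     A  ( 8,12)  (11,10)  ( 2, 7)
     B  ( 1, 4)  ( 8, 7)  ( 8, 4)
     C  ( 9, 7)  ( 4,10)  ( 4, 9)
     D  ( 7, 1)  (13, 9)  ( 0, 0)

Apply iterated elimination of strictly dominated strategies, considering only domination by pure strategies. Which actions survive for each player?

Survivors P1:{A,C,D} P2:{P,Q}

P2 drop R (Q beats it: A:10>7 B:7>4 C:10>9 D:9>0)
P1 drop B (A beats it: P:8>1 Q:11>8)
P1→{A,C,D} P2→{P,Q}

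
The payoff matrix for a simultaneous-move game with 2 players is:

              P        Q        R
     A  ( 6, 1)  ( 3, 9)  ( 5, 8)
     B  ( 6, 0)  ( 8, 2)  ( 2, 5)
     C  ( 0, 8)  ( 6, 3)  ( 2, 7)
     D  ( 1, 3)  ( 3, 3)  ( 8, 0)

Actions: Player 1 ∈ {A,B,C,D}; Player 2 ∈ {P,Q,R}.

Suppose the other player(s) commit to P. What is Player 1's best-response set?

u_1(A vs P) = 6
u_1(B vs P) = 6
u_1(C vs P) = 0
u_1(D vs P) = 1
max payoff 6 at {A,B}

P1 best: {A,B}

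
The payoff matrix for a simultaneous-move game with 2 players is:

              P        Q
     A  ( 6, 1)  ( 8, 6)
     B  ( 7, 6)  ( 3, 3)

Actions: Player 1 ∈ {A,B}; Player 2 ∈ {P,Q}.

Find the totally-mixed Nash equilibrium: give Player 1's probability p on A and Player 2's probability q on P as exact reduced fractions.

P1 indiff ⇒ q·6+(1-q)·8 = q·7+(1-q)·3 ⇒ q(-1) = (1-q)(-5) ⇒ q = 5/6
P2 indiff ⇒ p·1+(1-p)·6 = p·6+(1-p)·3 ⇒ p(-5) = (1-p)(-3) ⇒ p = 3/8

(p,q) = (3/8, 5/6)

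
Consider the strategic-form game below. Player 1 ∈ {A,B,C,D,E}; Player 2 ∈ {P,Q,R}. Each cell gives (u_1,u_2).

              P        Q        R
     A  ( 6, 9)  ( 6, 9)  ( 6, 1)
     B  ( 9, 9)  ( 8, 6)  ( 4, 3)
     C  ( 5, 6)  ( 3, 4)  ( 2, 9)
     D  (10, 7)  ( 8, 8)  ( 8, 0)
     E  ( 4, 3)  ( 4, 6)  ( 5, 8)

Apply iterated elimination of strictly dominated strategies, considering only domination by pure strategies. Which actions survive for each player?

P1 drop A (D beats it: P:10>6 Q:8>6 R:8>6)
P1 drop C (B beats it: P:9>5 Q:8>3 R:4>2)
P1 drop E (D beats it: P:10>4 Q:8>4 R:8>5)
P2 drop R (P beats it: B:9>3 D:7>0)
P1→{B,D} P2→{P,Q}

Remaining: P1:{B,D} P2:{P,Q}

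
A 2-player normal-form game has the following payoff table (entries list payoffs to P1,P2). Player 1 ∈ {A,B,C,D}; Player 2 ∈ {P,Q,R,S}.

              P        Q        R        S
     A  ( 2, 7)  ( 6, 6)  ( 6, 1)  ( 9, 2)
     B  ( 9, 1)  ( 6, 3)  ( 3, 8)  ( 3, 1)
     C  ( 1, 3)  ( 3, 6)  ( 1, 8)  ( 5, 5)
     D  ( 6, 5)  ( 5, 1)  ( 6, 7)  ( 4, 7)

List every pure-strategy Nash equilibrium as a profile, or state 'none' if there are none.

(A,P): not NE [P1→B gives 9>2]
(A,Q): not NE [P2→P gives 7>6]
(A,R): not NE [P2→P gives 7>1]
(A,S): not NE [P2→P gives 7>2]
(B,P): not NE [P2→R gives 8>1]
(B,Q): not NE [P2→R gives 8>3]
(B,R): not NE [P1→D gives 6>3]
(B,S): not NE [P1→A gives 9>3; P2→R gives 8>1]
(C,P): not NE [P1→B gives 9>1; P2→R gives 8>3]
(C,Q): not NE [P1→B gives 6>3; P2→R gives 8>6]
(C,R): not NE [P1→D gives 6>1]
(C,S): not NE [P1→A gives 9>5; P2→R gives 8>5]
(D,P): not NE [P1→B gives 9>6; P2→S gives 7>5]
(D,Q): not NE [P1→B gives 6>5; P2→S gives 7>1]
(D,R): NE
(D,S): not NE [P1→A gives 9>4]

PSNE = {(D,R)}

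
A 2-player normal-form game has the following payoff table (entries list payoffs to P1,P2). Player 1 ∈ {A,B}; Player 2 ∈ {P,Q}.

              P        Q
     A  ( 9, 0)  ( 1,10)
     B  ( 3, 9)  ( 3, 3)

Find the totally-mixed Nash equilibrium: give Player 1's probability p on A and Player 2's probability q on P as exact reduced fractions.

p=3/8, q=1/4

P1 indiff ⇒ q·9+(1-q)·1 = q·3+(1-q)·3 ⇒ q(6) = (1-q)(2) ⇒ q = 1/4
P2 indiff ⇒ p·0+(1-p)·9 = p·10+(1-p)·3 ⇒ p(-10) = (1-p)(-6) ⇒ p = 3/8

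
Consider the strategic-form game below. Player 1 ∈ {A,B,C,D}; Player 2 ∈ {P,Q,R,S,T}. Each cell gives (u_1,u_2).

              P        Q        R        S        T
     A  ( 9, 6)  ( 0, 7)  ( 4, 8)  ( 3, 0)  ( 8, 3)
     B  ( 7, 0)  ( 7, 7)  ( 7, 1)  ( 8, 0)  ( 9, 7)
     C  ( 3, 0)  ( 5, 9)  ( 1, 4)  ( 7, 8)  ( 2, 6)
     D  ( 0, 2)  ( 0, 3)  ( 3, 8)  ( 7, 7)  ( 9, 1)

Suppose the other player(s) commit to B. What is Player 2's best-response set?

argmax u_2 = {Q,T}

u_2(P vs B) = 0
u_2(Q vs B) = 7
u_2(R vs B) = 1
u_2(S vs B) = 0
u_2(T vs B) = 7
max payoff 7 at {Q,T}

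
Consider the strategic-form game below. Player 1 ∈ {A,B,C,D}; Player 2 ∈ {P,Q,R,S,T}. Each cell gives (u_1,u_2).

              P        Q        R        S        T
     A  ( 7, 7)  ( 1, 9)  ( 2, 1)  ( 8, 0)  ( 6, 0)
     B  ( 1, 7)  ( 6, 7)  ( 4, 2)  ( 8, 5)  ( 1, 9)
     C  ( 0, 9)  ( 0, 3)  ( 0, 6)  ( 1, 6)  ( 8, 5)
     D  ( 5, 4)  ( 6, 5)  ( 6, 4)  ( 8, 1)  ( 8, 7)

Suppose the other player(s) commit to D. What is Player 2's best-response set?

u_2(P vs D) = 4
u_2(Q vs D) = 5
u_2(R vs D) = 4
u_2(S vs D) = 1
u_2(T vs D) = 7
max payoff 7 at {T}

BR_2 = {T}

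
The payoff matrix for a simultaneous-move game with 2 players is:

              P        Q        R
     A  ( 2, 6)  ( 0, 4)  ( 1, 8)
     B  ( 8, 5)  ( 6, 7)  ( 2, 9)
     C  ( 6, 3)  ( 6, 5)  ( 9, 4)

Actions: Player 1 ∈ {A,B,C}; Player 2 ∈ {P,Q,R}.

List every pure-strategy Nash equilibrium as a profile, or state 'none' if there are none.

NE set: (C,Q)

(A,P): not NE [P1→B gives 8>2; P2→R gives 8>6]
(A,Q): not NE [P1→C gives 6>0; P2→R gives 8>4]
(A,R): not NE [P1→C gives 9>1]
(B,P): not NE [P2→R gives 9>5]
(B,Q): not NE [P2→R gives 9>7]
(B,R): not NE [P1→C gives 9>2]
(C,P): not NE [P1→B gives 8>6; P2→Q gives 5>3]
(C,Q): NE
(C,R): not NE [P2→Q gives 5>4]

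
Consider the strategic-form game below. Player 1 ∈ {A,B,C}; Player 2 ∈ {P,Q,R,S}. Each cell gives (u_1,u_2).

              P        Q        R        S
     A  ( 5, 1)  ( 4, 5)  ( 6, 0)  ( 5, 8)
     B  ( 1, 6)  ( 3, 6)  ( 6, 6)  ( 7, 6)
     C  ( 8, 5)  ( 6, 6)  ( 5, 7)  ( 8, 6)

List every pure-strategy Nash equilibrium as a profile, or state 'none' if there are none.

Nash profiles: (B,R)

(A,P): not NE [P1→C gives 8>5; P2→S gives 8>1]
(A,Q): not NE [P1→C gives 6>4; P2→S gives 8>5]
(A,R): not NE [P2→S gives 8>0]
(A,S): not NE [P1→C gives 8>5]
(B,P): not NE [P1→C gives 8>1]
(B,Q): not NE [P1→C gives 6>3]
(B,R): NE
(B,S): not NE [P1→C gives 8>7]
(C,P): not NE [P2→R gives 7>5]
(C,Q): not NE [P2→R gives 7>6]
(C,R): not NE [P1→B gives 6>5]
(C,S): not NE [P2→R gives 7>6]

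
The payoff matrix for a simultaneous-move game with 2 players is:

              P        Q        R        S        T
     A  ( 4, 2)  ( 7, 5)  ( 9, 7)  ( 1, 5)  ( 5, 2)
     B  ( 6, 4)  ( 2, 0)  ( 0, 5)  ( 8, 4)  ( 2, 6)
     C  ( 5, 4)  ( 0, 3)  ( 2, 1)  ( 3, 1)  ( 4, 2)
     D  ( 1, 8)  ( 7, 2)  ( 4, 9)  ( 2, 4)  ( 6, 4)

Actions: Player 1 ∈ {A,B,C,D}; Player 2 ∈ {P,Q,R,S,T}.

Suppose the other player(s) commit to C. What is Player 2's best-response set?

u_2(P vs C) = 4
u_2(Q vs C) = 3
u_2(R vs C) = 1
u_2(S vs C) = 1
u_2(T vs C) = 2
max payoff 4 at {P}

argmax u_2 = {P}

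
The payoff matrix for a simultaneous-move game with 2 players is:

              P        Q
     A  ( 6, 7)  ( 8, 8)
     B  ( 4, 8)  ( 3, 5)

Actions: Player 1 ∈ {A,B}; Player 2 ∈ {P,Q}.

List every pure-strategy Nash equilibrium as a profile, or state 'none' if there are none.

(A,P): not NE [P2→Q gives 8>7]
(A,Q): NE
(B,P): not NE [P1→A gives 6>4]
(B,Q): not NE [P1→A gives 8>3; P2→P gives 8>5]

NE set: (A,Q)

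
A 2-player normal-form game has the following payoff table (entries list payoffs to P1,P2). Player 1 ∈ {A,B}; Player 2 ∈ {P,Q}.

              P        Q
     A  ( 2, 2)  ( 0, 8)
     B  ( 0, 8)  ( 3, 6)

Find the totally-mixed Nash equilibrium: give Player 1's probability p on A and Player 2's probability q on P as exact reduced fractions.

P1 mixes 1/4 on A; P2 mixes 3/5 on P

P1 indiff ⇒ q·2+(1-q)·0 = q·0+(1-q)·3 ⇒ q(2) = (1-q)(3) ⇒ q = 3/5
P2 indiff ⇒ p·2+(1-p)·8 = p·8+(1-p)·6 ⇒ p(-6) = (1-p)(-2) ⇒ p = 1/4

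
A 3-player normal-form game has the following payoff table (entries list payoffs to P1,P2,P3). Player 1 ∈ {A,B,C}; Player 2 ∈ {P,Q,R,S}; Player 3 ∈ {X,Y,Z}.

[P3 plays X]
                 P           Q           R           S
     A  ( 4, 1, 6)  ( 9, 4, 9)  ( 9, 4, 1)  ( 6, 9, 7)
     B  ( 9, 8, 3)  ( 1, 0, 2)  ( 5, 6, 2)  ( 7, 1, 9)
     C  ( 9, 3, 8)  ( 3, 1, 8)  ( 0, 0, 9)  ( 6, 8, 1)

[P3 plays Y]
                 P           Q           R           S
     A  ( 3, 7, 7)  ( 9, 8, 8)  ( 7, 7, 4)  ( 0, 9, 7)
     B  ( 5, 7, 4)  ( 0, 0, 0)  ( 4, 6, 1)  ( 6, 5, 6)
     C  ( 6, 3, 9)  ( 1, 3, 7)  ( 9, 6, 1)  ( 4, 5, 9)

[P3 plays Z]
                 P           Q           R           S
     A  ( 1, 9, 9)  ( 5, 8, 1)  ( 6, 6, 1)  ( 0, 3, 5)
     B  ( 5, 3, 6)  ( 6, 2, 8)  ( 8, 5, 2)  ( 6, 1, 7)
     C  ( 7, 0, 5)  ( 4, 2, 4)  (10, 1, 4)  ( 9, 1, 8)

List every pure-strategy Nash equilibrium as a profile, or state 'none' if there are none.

(A,P,X): not NE [P1→C gives 9>4; P2→S gives 9>1; P3→Z gives 9>6]
(A,P,Y): not NE [P1→C gives 6>3; P2→S gives 9>7; P3→Z gives 9>7]
(A,P,Z): not NE [P1→C gives 7>1]
(A,Q,X): not NE [P2→S gives 9>4]
(A,Q,Y): not NE [P2→S gives 9>8; P3→X gives 9>8]
(A,Q,Z): not NE [P1→B gives 6>5; P2→P gives 9>8; P3→X gives 9>1]
(A,R,X): not NE [P2→S gives 9>4; P3→Y gives 4>1]
(A,R,Y): not NE [P1→C gives 9>7; P2→S gives 9>7]
(A,R,Z): not NE [P1→C gives 10>6; P2→P gives 9>6; P3→Y gives 4>1]
(A,S,X): not NE [P1→B gives 7>6]
(A,S,Y): not NE [P1→B gives 6>0]
(A,S,Z): not NE [P1→C gives 9>0; P2→P gives 9>3; P3→Y gives 7>5]
(B,P,X): not NE [P3→Z gives 6>3]
(B,P,Y): not NE [P1→C gives 6>5; P3→Z gives 6>4]
(B,P,Z): not NE [P1→C gives 7>5; P2→R gives 5>3]
(B,Q,X): not NE [P1→A gives 9>1; P2→P gives 8>0; P3→Z gives 8>2]
(B,Q,Y): not NE [P1→A gives 9>0; P2→P gives 7>0; P3→Z gives 8>0]
(B,Q,Z): not NE [P2→R gives 5>2]
(B,R,X): not NE [P1→A gives 9>5; P2→P gives 8>6]
(B,R,Y): not NE [P1→C gives 9>4; P2→P gives 7>6; P3→Z gives 2>1]
(B,R,Z): not NE [P1→C gives 10>8]
(B,S,X): not NE [P2→P gives 8>1]
(B,S,Y): not NE [P2→P gives 7>5; P3→X gives 9>6]
(B,S,Z): not NE [P1→C gives 9>6; P2→R gives 5>1; P3→X gives 9>7]
(C,P,X): not NE [P2→S gives 8>3; P3→Y gives 9>8]
(C,P,Y): not NE [P2→R gives 6>3]
(C,P,Z): not NE [P2→Q gives 2>0; P3→Y gives 9>5]
(C,Q,X): not NE [P1→A gives 9>3; P2→S gives 8>1]
(C,Q,Y): not NE [P1→A gives 9>1; P2→R gives 6>3; P3→X gives 8>7]
(C,Q,Z): not NE [P1→B gives 6>4; P3→X gives 8>4]
(C,R,X): not NE [P1→A gives 9>0; P2→S gives 8>0]
(C,R,Y): not NE [P3→X gives 9>1]
(C,R,Z): not NE [P2→Q gives 2>1; P3→X gives 9>4]
(C,S,X): not NE [P1→B gives 7>6; P3→Y gives 9>1]
(C,S,Y): not NE [P1→B gives 6>4; P2→R gives 6>5]
(C,S,Z): not NE [P2→Q gives 2>1; P3→Y gives 9>8]

No pure NE.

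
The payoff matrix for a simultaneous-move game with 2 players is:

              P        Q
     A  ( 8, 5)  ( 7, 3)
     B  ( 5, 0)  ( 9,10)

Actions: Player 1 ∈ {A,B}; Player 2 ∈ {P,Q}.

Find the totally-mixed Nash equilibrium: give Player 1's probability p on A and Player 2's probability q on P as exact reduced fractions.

P1 mixes 5/6 on A; P2 mixes 2/5 on P

P1 indiff ⇒ q·8+(1-q)·7 = q·5+(1-q)·9 ⇒ q(3) = (1-q)(2) ⇒ q = 2/5
P2 indiff ⇒ p·5+(1-p)·0 = p·3+(1-p)·10 ⇒ p(2) = (1-p)(10) ⇒ p = 5/6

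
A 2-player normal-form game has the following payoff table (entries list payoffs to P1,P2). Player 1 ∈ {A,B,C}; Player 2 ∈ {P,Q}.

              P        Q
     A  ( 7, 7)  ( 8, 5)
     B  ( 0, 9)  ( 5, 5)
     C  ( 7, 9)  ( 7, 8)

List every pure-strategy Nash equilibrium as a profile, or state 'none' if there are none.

(A,P): NE
(A,Q): not NE [P2→P gives 7>5]
(B,P): not NE [P1→C gives 7>0]
(B,Q): not NE [P1→A gives 8>5; P2→P gives 9>5]
(C,P): NE
(C,Q): not NE [P1→A gives 8>7; P2→P gives 9>8]

PSNE = {(A,P), (C,P)}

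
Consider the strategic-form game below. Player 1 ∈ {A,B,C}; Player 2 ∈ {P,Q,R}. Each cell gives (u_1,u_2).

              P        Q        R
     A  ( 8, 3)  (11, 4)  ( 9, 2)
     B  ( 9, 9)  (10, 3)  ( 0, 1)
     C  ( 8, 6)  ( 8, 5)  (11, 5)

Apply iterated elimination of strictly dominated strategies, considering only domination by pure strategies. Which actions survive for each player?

IESDS → P1:{A,B} P2:{P,Q}

P2 drop R (P beats it: A:3>2 B:9>1 C:6>5)
P1 drop C (B beats it: P:9>8 Q:10>8)
P1→{A,B} P2→{P,Q}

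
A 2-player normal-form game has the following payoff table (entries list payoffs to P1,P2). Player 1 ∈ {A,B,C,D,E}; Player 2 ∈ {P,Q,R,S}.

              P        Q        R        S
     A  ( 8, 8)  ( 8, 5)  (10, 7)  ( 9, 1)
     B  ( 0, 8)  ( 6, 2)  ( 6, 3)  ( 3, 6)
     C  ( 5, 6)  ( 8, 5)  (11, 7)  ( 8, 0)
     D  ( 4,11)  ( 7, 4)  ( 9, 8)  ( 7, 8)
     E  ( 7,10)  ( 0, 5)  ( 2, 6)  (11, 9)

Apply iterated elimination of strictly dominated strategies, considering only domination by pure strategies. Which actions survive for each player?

P1 drop B (A beats it: P:8>0 Q:8>6 R:10>6 S:9>3)
P1 drop D (A beats it: P:8>4 Q:8>7 R:10>9 S:9>7)
P2 drop Q (P beats it: A:8>5 C:6>5 E:10>5)
P2 drop S (P beats it: A:8>1 C:6>0 E:10>9)
P1 drop E (A beats it: P:8>7 R:10>2)
P1→{A,C} P2→{P,R}

Remaining: P1:{A,C} P2:{P,R}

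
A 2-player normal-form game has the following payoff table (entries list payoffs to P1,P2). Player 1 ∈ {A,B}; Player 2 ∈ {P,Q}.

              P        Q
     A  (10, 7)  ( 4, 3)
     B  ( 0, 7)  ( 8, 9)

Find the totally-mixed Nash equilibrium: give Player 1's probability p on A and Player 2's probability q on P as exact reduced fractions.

(p,q) = (1/3, 2/7)

P1 indiff ⇒ q·10+(1-q)·4 = q·0+(1-q)·8 ⇒ q(10) = (1-q)(4) ⇒ q = 2/7
P2 indiff ⇒ p·7+(1-p)·7 = p·3+(1-p)·9 ⇒ p(4) = (1-p)(2) ⇒ p = 1/3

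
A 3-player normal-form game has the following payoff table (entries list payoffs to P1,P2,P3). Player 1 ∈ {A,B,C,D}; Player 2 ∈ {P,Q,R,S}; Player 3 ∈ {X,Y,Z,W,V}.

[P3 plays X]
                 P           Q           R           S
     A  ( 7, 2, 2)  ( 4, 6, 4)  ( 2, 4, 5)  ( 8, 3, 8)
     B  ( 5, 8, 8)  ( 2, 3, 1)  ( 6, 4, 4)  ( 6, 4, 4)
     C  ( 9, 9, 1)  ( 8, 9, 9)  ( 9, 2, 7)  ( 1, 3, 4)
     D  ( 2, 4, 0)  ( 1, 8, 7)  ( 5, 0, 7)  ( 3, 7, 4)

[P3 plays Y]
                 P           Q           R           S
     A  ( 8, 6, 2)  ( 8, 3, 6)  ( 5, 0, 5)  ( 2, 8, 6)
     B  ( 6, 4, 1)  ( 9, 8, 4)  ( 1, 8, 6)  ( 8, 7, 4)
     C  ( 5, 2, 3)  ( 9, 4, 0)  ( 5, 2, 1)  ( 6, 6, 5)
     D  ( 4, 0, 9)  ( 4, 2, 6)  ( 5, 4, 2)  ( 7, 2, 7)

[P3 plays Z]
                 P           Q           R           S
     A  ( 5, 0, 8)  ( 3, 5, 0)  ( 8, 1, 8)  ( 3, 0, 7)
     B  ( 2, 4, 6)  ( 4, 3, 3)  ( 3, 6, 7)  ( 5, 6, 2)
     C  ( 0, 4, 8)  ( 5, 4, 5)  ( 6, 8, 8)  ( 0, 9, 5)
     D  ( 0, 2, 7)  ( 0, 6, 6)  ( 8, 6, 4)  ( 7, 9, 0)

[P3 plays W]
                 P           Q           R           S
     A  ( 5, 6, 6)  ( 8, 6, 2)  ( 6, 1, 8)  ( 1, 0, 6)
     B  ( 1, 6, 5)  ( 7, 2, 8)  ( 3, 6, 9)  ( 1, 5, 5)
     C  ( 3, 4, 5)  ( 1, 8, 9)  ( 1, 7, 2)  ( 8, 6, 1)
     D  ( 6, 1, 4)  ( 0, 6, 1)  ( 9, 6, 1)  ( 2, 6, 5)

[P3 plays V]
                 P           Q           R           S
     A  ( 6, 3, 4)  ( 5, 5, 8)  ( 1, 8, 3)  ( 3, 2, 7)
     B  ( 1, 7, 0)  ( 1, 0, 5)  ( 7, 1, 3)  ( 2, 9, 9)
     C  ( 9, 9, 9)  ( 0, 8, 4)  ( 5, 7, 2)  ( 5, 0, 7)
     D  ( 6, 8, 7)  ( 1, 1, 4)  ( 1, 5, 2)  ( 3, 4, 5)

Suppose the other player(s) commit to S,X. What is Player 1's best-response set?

argmax u_1 = {A}

u_1(A vs S,X) = 8
u_1(B vs S,X) = 6
u_1(C vs S,X) = 1
u_1(D vs S,X) = 3
max payoff 8 at {A}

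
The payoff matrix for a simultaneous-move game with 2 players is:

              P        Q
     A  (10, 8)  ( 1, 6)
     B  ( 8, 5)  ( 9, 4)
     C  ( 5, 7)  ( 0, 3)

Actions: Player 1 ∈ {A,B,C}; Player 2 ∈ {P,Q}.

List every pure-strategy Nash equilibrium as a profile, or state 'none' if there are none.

(A,P): NE
(A,Q): not NE [P1→B gives 9>1; P2→P gives 8>6]
(B,P): not NE [P1→A gives 10>8]
(B,Q): not NE [P2→P gives 5>4]
(C,P): not NE [P1→A gives 10>5]
(C,Q): not NE [P1→B gives 9>0; P2→P gives 7>3]

NE set: (A,P)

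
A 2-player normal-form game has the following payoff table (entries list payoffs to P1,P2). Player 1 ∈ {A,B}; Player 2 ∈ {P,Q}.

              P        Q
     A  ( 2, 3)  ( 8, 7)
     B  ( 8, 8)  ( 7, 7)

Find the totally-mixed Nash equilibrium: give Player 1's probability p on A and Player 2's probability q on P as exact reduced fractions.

(p,q) = (1/5, 1/7)

P1 indiff ⇒ q·2+(1-q)·8 = q·8+(1-q)·7 ⇒ q(-6) = (1-q)(-1) ⇒ q = 1/7
P2 indiff ⇒ p·3+(1-p)·8 = p·7+(1-p)·7 ⇒ p(-4) = (1-p)(-1) ⇒ p = 1/5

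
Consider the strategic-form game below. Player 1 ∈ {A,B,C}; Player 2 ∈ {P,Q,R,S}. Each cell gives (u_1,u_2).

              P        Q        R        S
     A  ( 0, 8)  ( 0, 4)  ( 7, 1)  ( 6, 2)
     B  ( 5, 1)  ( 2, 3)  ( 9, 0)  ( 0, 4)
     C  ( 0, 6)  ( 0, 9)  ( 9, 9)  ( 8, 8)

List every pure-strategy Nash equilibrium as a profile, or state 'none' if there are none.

Nash profiles: (C,R)

(A,P): not NE [P1→B gives 5>0]
(A,Q): not NE [P1→B gives 2>0; P2→P gives 8>4]
(A,R): not NE [P1→C gives 9>7; P2→P gives 8>1]
(A,S): not NE [P1→C gives 8>6; P2→P gives 8>2]
(B,P): not NE [P2→S gives 4>1]
(B,Q): not NE [P2→S gives 4>3]
(B,R): not NE [P2→S gives 4>0]
(B,S): not NE [P1→C gives 8>0]
(C,P): not NE [P1→B gives 5>0; P2→R gives 9>6]
(C,Q): not NE [P1→B gives 2>0]
(C,R): NE
(C,S): not NE [P2→R gives 9>8]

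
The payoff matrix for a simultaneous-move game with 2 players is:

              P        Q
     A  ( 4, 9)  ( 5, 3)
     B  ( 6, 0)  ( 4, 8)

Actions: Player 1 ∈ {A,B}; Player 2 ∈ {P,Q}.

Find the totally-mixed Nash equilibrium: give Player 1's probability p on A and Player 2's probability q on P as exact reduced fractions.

P1 indiff ⇒ q·4+(1-q)·5 = q·6+(1-q)·4 ⇒ q(-2) = (1-q)(-1) ⇒ q = 1/3
P2 indiff ⇒ p·9+(1-p)·0 = p·3+(1-p)·8 ⇒ p(6) = (1-p)(8) ⇒ p = 4/7

(p,q) = (4/7, 1/3)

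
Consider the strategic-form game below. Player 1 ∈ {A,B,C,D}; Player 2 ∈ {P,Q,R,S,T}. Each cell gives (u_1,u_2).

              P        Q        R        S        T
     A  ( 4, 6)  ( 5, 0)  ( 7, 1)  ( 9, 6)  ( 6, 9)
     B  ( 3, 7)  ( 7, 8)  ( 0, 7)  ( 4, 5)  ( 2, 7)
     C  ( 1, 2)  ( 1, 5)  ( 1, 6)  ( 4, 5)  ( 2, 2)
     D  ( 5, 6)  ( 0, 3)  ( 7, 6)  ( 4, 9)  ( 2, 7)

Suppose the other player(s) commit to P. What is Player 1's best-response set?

u_1(A vs P) = 4
u_1(B vs P) = 3
u_1(C vs P) = 1
u_1(D vs P) = 5
max payoff 5 at {D}

P1 best: {D}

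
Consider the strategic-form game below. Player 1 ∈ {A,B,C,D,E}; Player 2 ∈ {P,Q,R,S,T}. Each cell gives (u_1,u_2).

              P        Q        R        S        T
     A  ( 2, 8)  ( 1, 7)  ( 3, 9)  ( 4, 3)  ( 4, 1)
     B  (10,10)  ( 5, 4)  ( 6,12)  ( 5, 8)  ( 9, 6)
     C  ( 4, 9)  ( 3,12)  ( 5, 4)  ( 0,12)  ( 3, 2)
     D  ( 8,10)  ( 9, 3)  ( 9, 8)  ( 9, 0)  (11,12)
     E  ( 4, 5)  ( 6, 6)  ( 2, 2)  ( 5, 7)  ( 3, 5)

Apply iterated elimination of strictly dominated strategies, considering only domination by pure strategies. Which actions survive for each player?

P1 drop A (B beats it: P:10>2 Q:5>1 R:6>3 S:5>4 T:9>4)
P1 drop C (B beats it: P:10>4 Q:5>3 R:6>5 S:5>0 T:9>3)
P1 drop E (D beats it: P:8>4 Q:9>6 R:9>2 S:9>5 T:11>3)
P2 drop Q (P beats it: B:10>4 D:10>3)
P2 drop S (P beats it: B:10>8 D:10>0)
P1→{B,D} P2→{P,R,T}

Survivors P1:{B,D} P2:{P,R,T}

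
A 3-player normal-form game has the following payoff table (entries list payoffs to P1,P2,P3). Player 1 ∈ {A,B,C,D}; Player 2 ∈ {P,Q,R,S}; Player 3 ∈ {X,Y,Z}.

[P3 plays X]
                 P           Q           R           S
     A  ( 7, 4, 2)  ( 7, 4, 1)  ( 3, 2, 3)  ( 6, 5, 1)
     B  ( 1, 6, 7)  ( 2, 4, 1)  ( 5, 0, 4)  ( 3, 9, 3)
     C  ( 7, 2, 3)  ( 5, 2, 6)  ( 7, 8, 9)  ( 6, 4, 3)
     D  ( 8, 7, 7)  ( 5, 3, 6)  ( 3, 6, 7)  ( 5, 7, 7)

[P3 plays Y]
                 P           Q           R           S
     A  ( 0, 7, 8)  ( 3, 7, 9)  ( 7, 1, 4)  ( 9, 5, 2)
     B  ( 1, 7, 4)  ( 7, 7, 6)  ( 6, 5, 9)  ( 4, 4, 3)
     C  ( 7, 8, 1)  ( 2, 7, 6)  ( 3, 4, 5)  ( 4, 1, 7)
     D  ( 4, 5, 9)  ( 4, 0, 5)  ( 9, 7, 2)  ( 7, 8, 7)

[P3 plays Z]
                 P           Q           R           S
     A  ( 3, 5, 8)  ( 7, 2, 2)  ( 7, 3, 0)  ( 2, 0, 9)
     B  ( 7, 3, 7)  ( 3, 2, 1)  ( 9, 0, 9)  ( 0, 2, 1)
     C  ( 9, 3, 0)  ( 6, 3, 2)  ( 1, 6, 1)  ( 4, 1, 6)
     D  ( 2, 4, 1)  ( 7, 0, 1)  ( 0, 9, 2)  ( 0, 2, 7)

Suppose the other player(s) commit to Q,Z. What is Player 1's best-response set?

argmax u_1 = {A,D}

u_1(A vs Q,Z) = 7
u_1(B vs Q,Z) = 3
u_1(C vs Q,Z) = 6
u_1(D vs Q,Z) = 7
max payoff 7 at {A,D}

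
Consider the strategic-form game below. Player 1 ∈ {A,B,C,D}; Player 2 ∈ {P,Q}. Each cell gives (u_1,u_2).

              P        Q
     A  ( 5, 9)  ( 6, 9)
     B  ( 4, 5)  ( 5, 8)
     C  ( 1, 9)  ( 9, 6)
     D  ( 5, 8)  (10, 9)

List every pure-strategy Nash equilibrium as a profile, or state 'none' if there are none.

PSNE = {(A,P), (D,Q)}

(A,P): NE
(A,Q): not NE [P1→D gives 10>6]
(B,P): not NE [P1→D gives 5>4; P2→Q gives 8>5]
(B,Q): not NE [P1→D gives 10>5]
(C,P): not NE [P1→D gives 5>1]
(C,Q): not NE [P1→D gives 10>9; P2→P gives 9>6]
(D,P): not NE [P2→Q gives 9>8]
(D,Q): NE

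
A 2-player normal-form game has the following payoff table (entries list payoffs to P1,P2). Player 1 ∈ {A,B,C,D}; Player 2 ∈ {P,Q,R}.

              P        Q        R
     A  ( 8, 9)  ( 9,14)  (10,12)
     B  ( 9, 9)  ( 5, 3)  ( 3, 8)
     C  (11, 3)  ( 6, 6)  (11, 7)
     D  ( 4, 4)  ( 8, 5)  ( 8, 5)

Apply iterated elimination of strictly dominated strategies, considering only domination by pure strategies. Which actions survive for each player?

P1 drop B (C beats it: P:11>9 Q:6>5 R:11>3)
P1 drop D (A beats it: P:8>4 Q:9>8 R:10>8)
P2 drop P (Q beats it: A:14>9 C:6>3)
P1→{A,C} P2→{Q,R}

Survivors P1:{A,C} P2:{Q,R}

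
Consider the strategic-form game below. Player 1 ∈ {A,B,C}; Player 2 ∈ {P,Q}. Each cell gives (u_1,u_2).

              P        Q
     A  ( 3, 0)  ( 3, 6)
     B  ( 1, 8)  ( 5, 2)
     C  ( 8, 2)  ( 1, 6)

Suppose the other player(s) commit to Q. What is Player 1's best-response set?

BR_1 = {B}

u_1(A vs Q) = 3
u_1(B vs Q) = 5
u_1(C vs Q) = 1
max payoff 5 at {B}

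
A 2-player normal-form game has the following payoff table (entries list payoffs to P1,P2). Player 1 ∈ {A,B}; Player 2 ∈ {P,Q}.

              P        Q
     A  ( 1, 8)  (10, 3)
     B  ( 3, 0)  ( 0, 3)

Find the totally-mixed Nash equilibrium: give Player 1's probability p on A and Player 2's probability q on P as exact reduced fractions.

p=3/8, q=5/6

P1 indiff ⇒ q·1+(1-q)·10 = q·3+(1-q)·0 ⇒ q(-2) = (1-q)(-10) ⇒ q = 5/6
P2 indiff ⇒ p·8+(1-p)·0 = p·3+(1-p)·3 ⇒ p(5) = (1-p)(3) ⇒ p = 3/8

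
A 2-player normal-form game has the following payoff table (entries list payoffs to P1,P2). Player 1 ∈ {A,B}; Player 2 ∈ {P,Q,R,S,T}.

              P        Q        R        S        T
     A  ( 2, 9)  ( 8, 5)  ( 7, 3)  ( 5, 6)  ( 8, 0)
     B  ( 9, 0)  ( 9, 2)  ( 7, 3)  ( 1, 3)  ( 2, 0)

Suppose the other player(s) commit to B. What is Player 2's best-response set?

u_2(P vs B) = 0
u_2(Q vs B) = 2
u_2(R vs B) = 3
u_2(S vs B) = 3
u_2(T vs B) = 0
max payoff 3 at {R,S}

argmax u_2 = {R,S}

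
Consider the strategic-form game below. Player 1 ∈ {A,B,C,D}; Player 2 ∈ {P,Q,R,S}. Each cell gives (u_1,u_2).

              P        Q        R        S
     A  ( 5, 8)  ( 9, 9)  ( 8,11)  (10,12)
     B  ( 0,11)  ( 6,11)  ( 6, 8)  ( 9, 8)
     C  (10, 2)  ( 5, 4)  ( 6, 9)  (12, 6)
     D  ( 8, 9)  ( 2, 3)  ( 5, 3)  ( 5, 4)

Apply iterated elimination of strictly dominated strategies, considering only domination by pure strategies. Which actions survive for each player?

Survivors P1:{A,C} P2:{R,S}

P1 drop B (A beats it: P:5>0 Q:9>6 R:8>6 S:10>9)
P1 drop D (C beats it: P:10>8 Q:5>2 R:6>5 S:12>5)
P2 drop P (Q beats it: A:9>8 C:4>2)
P2 drop Q (R beats it: A:11>9 C:9>4)
P1→{A,C} P2→{R,S}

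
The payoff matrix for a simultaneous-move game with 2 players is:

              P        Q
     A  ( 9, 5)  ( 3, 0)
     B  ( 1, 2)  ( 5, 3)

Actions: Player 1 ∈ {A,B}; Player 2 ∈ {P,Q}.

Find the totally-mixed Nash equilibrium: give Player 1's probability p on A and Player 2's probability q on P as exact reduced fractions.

P1 mixes 1/6 on A; P2 mixes 1/5 on P

P1 indiff ⇒ q·9+(1-q)·3 = q·1+(1-q)·5 ⇒ q(8) = (1-q)(2) ⇒ q = 1/5
P2 indiff ⇒ p·5+(1-p)·2 = p·0+(1-p)·3 ⇒ p(5) = (1-p)(1) ⇒ p = 1/6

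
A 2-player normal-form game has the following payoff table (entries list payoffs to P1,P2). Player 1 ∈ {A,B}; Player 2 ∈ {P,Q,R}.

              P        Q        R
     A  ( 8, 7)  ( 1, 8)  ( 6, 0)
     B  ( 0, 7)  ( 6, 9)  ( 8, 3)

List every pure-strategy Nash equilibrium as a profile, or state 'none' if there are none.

(A,P): not NE [P2→Q gives 8>7]
(A,Q): not NE [P1→B gives 6>1]
(A,R): not NE [P1→B gives 8>6; P2→Q gives 8>0]
(B,P): not NE [P1→A gives 8>0; P2→Q gives 9>7]
(B,Q): NE
(B,R): not NE [P2→Q gives 9>3]

NE set: (B,Q)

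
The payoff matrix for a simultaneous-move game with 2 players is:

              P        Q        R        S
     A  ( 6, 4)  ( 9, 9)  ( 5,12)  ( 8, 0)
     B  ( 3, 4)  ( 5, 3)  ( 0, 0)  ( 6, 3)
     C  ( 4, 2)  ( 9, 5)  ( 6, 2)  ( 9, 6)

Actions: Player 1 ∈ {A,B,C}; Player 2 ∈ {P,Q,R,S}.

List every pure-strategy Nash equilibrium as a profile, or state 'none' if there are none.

(A,P): not NE [P2→R gives 12>4]
(A,Q): not NE [P2→R gives 12>9]
(A,R): not NE [P1→C gives 6>5]
(A,S): not NE [P1→C gives 9>8; P2→R gives 12>0]
(B,P): not NE [P1→A gives 6>3]
(B,Q): not NE [P1→C gives 9>5; P2→P gives 4>3]
(B,R): not NE [P1→C gives 6>0; P2→P gives 4>0]
(B,S): not NE [P1→C gives 9>6; P2→P gives 4>3]
(C,P): not NE [P1→A gives 6>4; P2→S gives 6>2]
(C,Q): not NE [P2→S gives 6>5]
(C,R): not NE [P2→S gives 6>2]
(C,S): NE

NE set: (C,S)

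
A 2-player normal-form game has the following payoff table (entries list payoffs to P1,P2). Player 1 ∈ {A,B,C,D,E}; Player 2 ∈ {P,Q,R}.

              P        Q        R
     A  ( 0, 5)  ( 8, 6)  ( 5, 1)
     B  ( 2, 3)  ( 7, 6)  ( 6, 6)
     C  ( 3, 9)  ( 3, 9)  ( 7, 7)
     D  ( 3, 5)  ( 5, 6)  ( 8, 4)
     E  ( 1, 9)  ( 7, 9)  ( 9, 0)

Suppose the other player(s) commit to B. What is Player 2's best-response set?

u_2(P vs B) = 3
u_2(Q vs B) = 6
u_2(R vs B) = 6
max payoff 6 at {Q,R}

argmax u_2 = {Q,R}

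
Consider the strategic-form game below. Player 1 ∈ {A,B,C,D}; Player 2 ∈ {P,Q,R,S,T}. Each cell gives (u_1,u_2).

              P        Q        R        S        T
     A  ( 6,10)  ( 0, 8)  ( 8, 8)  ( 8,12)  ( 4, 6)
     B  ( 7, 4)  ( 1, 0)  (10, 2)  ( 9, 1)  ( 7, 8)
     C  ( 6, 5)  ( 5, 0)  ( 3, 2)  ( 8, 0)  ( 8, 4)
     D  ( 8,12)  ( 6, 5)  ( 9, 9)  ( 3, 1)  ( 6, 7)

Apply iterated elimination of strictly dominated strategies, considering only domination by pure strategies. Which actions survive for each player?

P1 drop A (B beats it: P:7>6 Q:1>0 R:10>8 S:9>8 T:7>4)
P2 drop Q (P beats it: B:4>0 C:5>0 D:12>5)
P2 drop R (P beats it: B:4>2 C:5>2 D:12>9)
P2 drop S (P beats it: B:4>1 C:5>0 D:12>1)
P1→{B,C,D} P2→{P,T}

Remaining: P1:{B,C,D} P2:{P,T}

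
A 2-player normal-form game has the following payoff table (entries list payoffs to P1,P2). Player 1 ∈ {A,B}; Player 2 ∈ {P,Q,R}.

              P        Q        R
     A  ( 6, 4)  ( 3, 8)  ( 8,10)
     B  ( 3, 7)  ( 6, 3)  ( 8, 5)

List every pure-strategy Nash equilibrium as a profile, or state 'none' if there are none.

Nash profiles: (A,R)

(A,P): not NE [P2→R gives 10>4]
(A,Q): not NE [P1→B gives 6>3; P2→R gives 10>8]
(A,R): NE
(B,P): not NE [P1→A gives 6>3]
(B,Q): not NE [P2→P gives 7>3]
(B,R): not NE [P2→P gives 7>5]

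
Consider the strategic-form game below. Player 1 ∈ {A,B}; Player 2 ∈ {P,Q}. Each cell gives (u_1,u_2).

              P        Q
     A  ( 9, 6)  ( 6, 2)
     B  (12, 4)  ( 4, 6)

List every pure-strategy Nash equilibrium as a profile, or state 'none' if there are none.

PSNE: ∅

(A,P): not NE [P1→B gives 12>9]
(A,Q): not NE [P2→P gives 6>2]
(B,P): not NE [P2→Q gives 6>4]
(B,Q): not NE [P1→A gives 6>4]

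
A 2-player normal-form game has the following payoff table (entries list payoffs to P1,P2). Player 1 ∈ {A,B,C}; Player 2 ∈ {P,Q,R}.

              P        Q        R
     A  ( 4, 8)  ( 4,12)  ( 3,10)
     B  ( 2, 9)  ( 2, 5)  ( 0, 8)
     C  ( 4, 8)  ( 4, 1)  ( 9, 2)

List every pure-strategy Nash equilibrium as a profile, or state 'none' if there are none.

NE set: (A,Q), (C,P)

(A,P): not NE [P2→Q gives 12>8]
(A,Q): NE
(A,R): not NE [P1→C gives 9>3; P2→Q gives 12>10]
(B,P): not NE [P1→C gives 4>2]
(B,Q): not NE [P1→C gives 4>2; P2→P gives 9>5]
(B,R): not NE [P1→C gives 9>0; P2→P gives 9>8]
(C,P): NE
(C,Q): not NE [P2→P gives 8>1]
(C,R): not NE [P2→P gives 8>2]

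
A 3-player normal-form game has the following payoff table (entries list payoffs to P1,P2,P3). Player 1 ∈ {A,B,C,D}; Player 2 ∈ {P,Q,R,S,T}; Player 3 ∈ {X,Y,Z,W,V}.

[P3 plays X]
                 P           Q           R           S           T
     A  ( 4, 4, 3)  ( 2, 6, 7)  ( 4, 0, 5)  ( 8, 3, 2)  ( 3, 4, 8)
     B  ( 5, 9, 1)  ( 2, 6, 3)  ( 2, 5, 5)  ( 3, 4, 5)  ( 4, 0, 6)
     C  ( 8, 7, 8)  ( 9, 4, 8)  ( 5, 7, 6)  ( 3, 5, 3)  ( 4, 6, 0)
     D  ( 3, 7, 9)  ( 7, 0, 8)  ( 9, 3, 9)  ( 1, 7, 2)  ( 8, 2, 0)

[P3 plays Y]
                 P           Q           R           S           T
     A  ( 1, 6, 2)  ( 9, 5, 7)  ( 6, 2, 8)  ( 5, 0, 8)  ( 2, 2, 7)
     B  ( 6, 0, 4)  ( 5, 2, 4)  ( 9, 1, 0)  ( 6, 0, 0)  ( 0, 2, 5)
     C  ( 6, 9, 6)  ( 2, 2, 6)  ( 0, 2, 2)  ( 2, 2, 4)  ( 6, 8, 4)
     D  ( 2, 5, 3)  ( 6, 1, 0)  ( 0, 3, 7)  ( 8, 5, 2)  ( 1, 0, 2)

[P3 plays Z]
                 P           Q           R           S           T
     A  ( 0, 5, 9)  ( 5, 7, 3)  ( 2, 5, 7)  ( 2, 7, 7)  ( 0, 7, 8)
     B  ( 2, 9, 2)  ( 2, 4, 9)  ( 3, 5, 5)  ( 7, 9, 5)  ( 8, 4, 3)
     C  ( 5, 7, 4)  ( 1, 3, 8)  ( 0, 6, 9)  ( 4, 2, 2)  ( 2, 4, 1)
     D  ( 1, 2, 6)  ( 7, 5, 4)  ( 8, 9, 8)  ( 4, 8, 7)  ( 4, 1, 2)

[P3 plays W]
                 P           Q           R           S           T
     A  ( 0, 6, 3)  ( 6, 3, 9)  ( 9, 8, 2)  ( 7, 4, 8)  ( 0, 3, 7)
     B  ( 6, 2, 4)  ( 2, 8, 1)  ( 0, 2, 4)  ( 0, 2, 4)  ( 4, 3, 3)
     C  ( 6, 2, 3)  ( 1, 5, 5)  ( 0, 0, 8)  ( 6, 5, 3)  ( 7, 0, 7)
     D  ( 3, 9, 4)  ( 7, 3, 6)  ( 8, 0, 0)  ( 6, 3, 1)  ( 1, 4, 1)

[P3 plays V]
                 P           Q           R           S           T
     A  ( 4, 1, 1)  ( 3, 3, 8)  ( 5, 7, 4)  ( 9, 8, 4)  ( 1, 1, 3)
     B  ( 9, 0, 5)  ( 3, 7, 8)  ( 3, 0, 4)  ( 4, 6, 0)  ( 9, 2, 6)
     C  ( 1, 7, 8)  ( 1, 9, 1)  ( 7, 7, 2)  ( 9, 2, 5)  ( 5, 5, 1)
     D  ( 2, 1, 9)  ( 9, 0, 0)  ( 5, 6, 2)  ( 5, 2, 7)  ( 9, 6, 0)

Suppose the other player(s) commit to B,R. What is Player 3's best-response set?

argmax u_3 = {X,Z}

u_3(X vs B,R) = 5
u_3(Y vs B,R) = 0
u_3(Z vs B,R) = 5
u_3(W vs B,R) = 4
u_3(V vs B,R) = 4
max payoff 5 at {X,Z}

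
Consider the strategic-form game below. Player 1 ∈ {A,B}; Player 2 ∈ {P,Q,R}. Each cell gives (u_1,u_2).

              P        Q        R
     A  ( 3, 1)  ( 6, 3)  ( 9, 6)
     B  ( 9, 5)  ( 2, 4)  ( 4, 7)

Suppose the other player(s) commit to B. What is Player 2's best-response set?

argmax u_2 = {R}

u_2(P vs B) = 5
u_2(Q vs B) = 4
u_2(R vs B) = 7
max payoff 7 at {R}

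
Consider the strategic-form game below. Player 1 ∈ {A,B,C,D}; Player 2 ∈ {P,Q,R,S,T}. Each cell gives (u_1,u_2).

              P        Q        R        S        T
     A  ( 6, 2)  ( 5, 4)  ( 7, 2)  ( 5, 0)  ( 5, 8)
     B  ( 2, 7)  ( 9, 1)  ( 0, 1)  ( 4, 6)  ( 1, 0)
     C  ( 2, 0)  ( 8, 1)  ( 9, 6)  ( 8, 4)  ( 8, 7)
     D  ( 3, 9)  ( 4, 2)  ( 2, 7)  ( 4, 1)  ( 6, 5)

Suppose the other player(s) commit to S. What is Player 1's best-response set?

u_1(A vs S) = 5
u_1(B vs S) = 4
u_1(C vs S) = 8
u_1(D vs S) = 4
max payoff 8 at {C}

P1 best: {C}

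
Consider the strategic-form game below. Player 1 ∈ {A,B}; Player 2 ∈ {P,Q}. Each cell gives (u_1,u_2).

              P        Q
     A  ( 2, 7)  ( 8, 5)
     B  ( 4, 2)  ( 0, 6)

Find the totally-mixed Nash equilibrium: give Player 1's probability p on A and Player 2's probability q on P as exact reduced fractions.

P1 indiff ⇒ q·2+(1-q)·8 = q·4+(1-q)·0 ⇒ q(-2) = (1-q)(-8) ⇒ q = 4/5
P2 indiff ⇒ p·7+(1-p)·2 = p·5+(1-p)·6 ⇒ p(2) = (1-p)(4) ⇒ p = 2/3

(p,q) = (2/3, 4/5)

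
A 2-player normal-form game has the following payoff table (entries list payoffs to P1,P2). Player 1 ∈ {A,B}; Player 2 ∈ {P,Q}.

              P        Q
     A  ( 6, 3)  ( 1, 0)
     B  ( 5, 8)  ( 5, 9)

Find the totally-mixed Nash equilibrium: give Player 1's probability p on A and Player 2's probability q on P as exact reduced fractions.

P1 indiff ⇒ q·6+(1-q)·1 = q·5+(1-q)·5 ⇒ q(1) = (1-q)(4) ⇒ q = 4/5
P2 indiff ⇒ p·3+(1-p)·8 = p·0+(1-p)·9 ⇒ p(3) = (1-p)(1) ⇒ p = 1/4

p=1/4, q=4/5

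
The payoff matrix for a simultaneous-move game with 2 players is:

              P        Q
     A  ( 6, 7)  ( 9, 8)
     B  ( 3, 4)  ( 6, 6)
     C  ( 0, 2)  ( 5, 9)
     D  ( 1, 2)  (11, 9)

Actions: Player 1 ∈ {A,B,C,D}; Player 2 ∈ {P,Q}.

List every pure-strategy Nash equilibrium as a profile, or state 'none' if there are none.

NE set: (D,Q)

(A,P): not NE [P2→Q gives 8>7]
(A,Q): not NE [P1→D gives 11>9]
(B,P): not NE [P1→A gives 6>3; P2→Q gives 6>4]
(B,Q): not NE [P1→D gives 11>6]
(C,P): not NE [P1→A gives 6>0; P2→Q gives 9>2]
(C,Q): not NE [P1→D gives 11>5]
(D,P): not NE [P1→A gives 6>1; P2→Q gives 9>2]
(D,Q): NE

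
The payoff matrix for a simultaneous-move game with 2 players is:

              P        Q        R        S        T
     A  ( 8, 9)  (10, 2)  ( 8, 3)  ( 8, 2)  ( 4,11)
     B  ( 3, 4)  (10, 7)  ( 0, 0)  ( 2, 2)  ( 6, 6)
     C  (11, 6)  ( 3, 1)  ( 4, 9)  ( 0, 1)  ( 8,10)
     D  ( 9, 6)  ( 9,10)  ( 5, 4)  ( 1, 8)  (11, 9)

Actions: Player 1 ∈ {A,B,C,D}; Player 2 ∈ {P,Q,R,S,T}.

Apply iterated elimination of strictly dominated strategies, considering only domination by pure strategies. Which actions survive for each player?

Survivors P1:{A,B,D} P2:{Q,T}

P2 drop P (T beats it: A:11>9 B:6>4 C:10>6 D:9>6)
P1 drop C (D beats it: Q:9>3 R:5>4 S:1>0 T:11>8)
P2 drop R (T beats it: A:11>3 B:6>0 D:9>4)
P2 drop S (T beats it: A:11>2 B:6>2 D:9>8)
P1→{A,B,D} P2→{Q,T}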